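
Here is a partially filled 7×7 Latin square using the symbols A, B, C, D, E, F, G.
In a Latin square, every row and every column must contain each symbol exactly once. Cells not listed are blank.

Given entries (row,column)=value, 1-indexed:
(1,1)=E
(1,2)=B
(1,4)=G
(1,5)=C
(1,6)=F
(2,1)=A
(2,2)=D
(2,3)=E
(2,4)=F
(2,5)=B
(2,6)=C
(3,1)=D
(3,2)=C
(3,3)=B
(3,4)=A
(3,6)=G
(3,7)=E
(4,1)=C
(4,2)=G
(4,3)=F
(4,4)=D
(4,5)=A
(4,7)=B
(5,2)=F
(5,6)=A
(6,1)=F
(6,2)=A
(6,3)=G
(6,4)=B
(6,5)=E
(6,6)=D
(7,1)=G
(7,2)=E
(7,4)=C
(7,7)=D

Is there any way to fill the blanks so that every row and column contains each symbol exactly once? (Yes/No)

Row 1, column 7: row 1 has {B, C, E, F, G} and column 7 has {B, D, E}, so it must be A.
Row 1, column 3: row 1 has {A, B, C, E, F, G} and column 3 has {B, E, F, G}, so it must be D.
Row 2, column 7: row 2 has {A, B, C, D, E, F} and column 7 has {A, B, D, E}, so it must be G.
Row 3, column 5: row 3 has {A, B, C, D, E, G} and column 5 has {A, B, C, E}, so it must be F.
Now row 7, column 5: row 7 together with column 5 already contain {A, B, C, D, E, F, G} — every symbol — so nothing can go there. The grid has no valid completion.

No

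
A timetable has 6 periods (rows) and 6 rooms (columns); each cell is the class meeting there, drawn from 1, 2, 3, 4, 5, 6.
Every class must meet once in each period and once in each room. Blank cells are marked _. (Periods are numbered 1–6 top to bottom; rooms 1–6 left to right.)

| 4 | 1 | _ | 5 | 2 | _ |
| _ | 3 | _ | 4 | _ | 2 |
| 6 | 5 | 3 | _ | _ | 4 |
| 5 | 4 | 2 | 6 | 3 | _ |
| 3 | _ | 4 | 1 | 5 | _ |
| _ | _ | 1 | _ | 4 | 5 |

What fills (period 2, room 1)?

1

Period 2 already has {2, 3, 4} and room 1 already has {3, 4, 5, 6}, so period 2, room 1 must be 1.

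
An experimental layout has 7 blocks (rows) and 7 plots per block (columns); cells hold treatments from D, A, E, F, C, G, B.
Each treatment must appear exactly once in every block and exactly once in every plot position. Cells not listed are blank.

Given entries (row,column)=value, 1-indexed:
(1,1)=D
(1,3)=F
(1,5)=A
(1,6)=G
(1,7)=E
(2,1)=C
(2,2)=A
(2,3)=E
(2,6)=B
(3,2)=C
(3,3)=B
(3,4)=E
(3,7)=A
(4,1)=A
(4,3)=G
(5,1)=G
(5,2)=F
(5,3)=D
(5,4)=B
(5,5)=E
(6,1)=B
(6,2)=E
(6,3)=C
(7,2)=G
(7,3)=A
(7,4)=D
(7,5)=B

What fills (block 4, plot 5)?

C

Block 1, plot 2: block 1 has {D, A, E, F, G} and plot 2 has {A, E, F, C, G}, leaving only B.
Block 1, plot 4: block 1 has {D, A, E, F, G, B} and plot 4 has {D, E, B}, leaving only C.
Block 3, plot 1: block 3 has {A, E, C, B} and plot 1 has {D, A, C, G, B}, leaving only F.
Block 3, plot 6: block 3 has {A, E, F, C, B} and plot 6 has {G, B}, leaving only D.
Block 3, plot 5: block 3 has {D, A, E, F, C, B} and plot 5 has {A, E, B}, leaving only G.
Block 4, plot 2: block 4 has {A, G} and plot 2 has {A, E, F, C, G, B}, leaving only D.
Block 4, plot 4: block 4 has {D, A, G} and plot 4 has {D, E, C, B}, leaving only F.
Block 4 already has {D, A, F, G} and plot 5 already has {A, E, G, B}, so block 4, plot 5 must be C.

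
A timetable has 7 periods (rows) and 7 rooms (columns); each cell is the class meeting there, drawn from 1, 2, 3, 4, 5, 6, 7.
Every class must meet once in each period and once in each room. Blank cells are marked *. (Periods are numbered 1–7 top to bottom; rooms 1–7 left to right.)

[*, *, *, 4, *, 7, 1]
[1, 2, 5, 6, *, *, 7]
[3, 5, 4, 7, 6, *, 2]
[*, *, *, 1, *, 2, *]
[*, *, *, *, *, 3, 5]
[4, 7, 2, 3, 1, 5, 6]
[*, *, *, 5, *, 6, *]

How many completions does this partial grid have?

12

Period 1, room 1: eliminating its period and room leaves {2, 5, 6}.
Period 1, room 2: eliminating its period and room leaves {3, 6}.
Period 1, room 3: eliminating its period and room leaves {3, 6}.
Period 1, room 5: eliminating its period and room leaves {2, 3, 5}.
Period 2, room 5: eliminating its period and room leaves {3, 4}.
Period 2, room 6: eliminating its period and room leaves {4}.
Period 3, room 6: eliminating its period and room leaves {1}.
Period 4, room 1: eliminating its period and room leaves {5, 6, 7}.
Period 4, room 2: eliminating its period and room leaves {3, 4, 6}.
Period 4, room 3: eliminating its period and room leaves {3, 6, 7}.
Period 4, room 5: eliminating its period and room leaves {3, 4, 5, 7}.
Period 4, room 7: eliminating its period and room leaves {3, 4}.
Period 5, room 1: eliminating its period and room leaves {2, 6, 7}.
Period 5, room 2: eliminating its period and room leaves {1, 4, 6}.
Period 5, room 3: eliminating its period and room leaves {1, 6, 7}.
Period 5, room 4: eliminating its period and room leaves {2}.
Period 5, room 5: eliminating its period and room leaves {2, 4, 7}.
Period 7, room 1: eliminating its period and room leaves {2, 7}.
Period 7, room 2: eliminating its period and room leaves {1, 3, 4}.
Period 7, room 3: eliminating its period and room leaves {1, 3, 7}.
Period 7, room 5: eliminating its period and room leaves {2, 3, 4, 7}.
Period 7, room 7: eliminating its period and room leaves {3, 4}.
Enumerating the assignments across these blanks that avoid any period or room repeat gives 12 completions.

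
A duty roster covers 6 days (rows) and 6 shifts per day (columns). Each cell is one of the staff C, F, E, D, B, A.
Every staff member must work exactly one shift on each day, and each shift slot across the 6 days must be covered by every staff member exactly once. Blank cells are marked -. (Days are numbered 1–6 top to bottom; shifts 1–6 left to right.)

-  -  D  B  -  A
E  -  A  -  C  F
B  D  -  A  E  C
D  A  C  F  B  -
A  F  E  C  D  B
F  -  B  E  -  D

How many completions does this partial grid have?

1

Day 1, shift 1: eliminating its day and shift leaves {C}.
Day 1, shift 2: eliminating its day and shift leaves {C, E}.
Day 1, shift 5: eliminating its day and shift leaves {F}.
Day 2, shift 2: eliminating its day and shift leaves {B}.
Day 2, shift 4: eliminating its day and shift leaves {D}.
Day 3, shift 3: eliminating its day and shift leaves {F}.
Day 4, shift 6: eliminating its day and shift leaves {E}.
Day 6, shift 2: eliminating its day and shift leaves {C}.
Day 6, shift 5: eliminating its day and shift leaves {A}.
Only one assignment across all blanks avoids any day or shift repeat, giving 1 completion.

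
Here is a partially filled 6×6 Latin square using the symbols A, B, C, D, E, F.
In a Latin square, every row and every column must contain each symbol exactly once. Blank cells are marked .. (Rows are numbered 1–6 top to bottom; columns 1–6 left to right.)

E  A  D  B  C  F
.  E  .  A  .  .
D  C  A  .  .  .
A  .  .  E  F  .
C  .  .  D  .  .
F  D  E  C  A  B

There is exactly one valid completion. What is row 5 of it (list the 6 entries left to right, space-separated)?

Row 2, column 1: row 2 has {A, E} and column 1 has {A, C, D, E, F}, leaving only B.
Row 2, column 5: row 2 has {A, B, E} and column 5 has {A, C, F}, leaving only D.
Row 2, column 6: row 2 has {A, B, D, E} and column 6 has {B, F}, leaving only C.
Row 2, column 3: row 2 has {A, B, C, D, E} and column 3 has {A, D, E}, leaving only F.
Row 5, column 3: row 5 has {C, D} and column 3 has {A, D, E, F}, leaving only B.
Row 5, column 2: row 5 has {B, C, D} and column 2 has {A, C, D, E}, leaving only F.
Row 5, column 5: row 5 has {B, C, D, F} and column 5 has {A, C, D, F}, leaving only E.
Row 5, column 6: row 5 has {B, C, D, E, F} and column 6 has {B, C, F}, leaving only A.
So row 5 reads: C F B D E A.

C F B D E A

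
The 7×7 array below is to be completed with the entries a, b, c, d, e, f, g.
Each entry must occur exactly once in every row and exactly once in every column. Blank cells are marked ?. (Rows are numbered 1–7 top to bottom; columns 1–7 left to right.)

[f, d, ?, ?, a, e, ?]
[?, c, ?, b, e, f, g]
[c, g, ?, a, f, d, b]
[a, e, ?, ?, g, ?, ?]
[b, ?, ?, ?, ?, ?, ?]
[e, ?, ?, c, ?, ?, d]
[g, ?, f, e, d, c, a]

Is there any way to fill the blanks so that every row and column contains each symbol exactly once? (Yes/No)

Yes

No row or column among the givens repeats a symbol, and propagating forced cells runs into no contradiction.
One valid completion exists (for instance, f d b g a e c / d c a b e f g / c g e a f d b / a e c d g b f / b a d f c g e / e f g c b a d / g b f e d c a).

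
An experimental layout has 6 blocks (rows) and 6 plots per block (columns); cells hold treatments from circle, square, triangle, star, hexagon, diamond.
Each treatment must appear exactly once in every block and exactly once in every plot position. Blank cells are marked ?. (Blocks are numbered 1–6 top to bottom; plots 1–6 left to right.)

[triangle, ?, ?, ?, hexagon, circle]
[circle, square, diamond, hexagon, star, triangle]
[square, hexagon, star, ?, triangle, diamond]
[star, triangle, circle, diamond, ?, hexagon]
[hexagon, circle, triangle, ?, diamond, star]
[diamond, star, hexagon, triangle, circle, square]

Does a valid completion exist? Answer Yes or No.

Yes

No block or plot among the givens repeats a symbol, and propagating forced cells runs into no contradiction.
One valid completion exists (for instance, triangle diamond square star hexagon circle / circle square diamond hexagon star triangle / square hexagon star circle triangle diamond / star triangle circle diamond square hexagon / hexagon circle triangle square diamond star / diamond star hexagon triangle circle square).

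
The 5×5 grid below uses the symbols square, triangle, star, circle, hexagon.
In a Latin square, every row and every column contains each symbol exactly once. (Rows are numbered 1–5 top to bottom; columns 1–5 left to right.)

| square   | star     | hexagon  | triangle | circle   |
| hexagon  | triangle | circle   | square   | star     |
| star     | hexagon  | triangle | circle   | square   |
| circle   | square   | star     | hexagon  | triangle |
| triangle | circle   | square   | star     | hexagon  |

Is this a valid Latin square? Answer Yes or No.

Yes

Each row is a permutation of the 5 symbols, and so is each column.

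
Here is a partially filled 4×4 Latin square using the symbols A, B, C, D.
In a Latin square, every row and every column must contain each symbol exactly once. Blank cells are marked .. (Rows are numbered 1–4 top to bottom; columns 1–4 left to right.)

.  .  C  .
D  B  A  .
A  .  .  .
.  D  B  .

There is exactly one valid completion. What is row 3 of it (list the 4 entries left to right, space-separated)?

Row 3, column 2: row 3 has {A} and column 2 has {B, D}, leaving only C.
Row 3, column 3: row 3 has {A, C} and column 3 has {A, B, C}, leaving only D.
Row 3, column 4: row 3 has {A, C, D} and column 4 has {}, leaving only B.
So row 3 reads: A C D B.

A C D B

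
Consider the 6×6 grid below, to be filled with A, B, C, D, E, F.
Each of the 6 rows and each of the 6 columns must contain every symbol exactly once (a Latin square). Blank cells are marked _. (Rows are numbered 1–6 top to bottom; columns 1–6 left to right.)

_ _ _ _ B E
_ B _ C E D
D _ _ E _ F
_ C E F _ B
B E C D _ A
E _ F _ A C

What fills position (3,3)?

B

Row 1, column 4: row 1 has {B, E} and column 4 has {C, D, E, F}, leaving only A.
Row 1, column 3: row 1 has {A, B, E} and column 3 has {C, E, F}, leaving only D.
Row 1, column 2: row 1 has {A, B, D, E} and column 2 has {B, C, E}, leaving only F.
Row 1, column 1: row 1 has {A, B, D, E, F} and column 1 has {B, D, E}, leaving only C.
Row 2, column 3: row 2 has {B, C, D, E} and column 3 has {C, D, E, F}, leaving only A.
Row 3 already has {D, E, F} and column 3 already has {A, C, D, E, F}, so row 3, column 3 must be B.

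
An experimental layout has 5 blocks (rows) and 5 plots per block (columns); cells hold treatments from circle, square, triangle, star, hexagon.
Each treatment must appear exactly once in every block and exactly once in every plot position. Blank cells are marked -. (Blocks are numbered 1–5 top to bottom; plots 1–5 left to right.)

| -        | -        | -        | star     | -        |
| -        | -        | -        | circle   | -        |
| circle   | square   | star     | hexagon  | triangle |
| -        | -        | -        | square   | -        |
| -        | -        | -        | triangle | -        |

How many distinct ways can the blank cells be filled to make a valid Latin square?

Block 1, plot 1: eliminating its block and plot leaves {square, triangle, hexagon}.
Block 1, plot 2: eliminating its block and plot leaves {circle, triangle, hexagon}.
Block 1, plot 3: eliminating its block and plot leaves {circle, square, triangle, hexagon}.
Block 1, plot 5: eliminating its block and plot leaves {circle, square, hexagon}.
Block 2, plot 1: eliminating its block and plot leaves {square, triangle, star, hexagon}.
Block 2, plot 2: eliminating its block and plot leaves {triangle, star, hexagon}.
Block 2, plot 3: eliminating its block and plot leaves {square, triangle, hexagon}.
Block 2, plot 5: eliminating its block and plot leaves {square, star, hexagon}.
Block 4, plot 1: eliminating its block and plot leaves {triangle, star, hexagon}.
Block 4, plot 2: eliminating its block and plot leaves {circle, triangle, star, hexagon}.
Block 4, plot 3: eliminating its block and plot leaves {circle, triangle, hexagon}.
Block 4, plot 5: eliminating its block and plot leaves {circle, star, hexagon}.
Block 5, plot 1: eliminating its block and plot leaves {square, star, hexagon}.
Block 5, plot 2: eliminating its block and plot leaves {circle, star, hexagon}.
Block 5, plot 3: eliminating its block and plot leaves {circle, square, hexagon}.
Block 5, plot 5: eliminating its block and plot leaves {circle, square, star, hexagon}.
Enumerating the assignments across these blanks that avoid any block or plot repeat gives 56 completions.

56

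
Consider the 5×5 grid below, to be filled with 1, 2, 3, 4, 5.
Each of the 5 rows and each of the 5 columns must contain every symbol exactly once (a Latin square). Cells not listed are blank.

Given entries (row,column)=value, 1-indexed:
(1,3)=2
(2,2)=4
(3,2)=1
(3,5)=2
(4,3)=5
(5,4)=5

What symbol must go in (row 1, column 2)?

5

Row 1, column 2 is narrowed to {3, 5}.
If it were 3, then row 5, column 2 would be left with no valid symbol.
So row 1, column 2 must be 5.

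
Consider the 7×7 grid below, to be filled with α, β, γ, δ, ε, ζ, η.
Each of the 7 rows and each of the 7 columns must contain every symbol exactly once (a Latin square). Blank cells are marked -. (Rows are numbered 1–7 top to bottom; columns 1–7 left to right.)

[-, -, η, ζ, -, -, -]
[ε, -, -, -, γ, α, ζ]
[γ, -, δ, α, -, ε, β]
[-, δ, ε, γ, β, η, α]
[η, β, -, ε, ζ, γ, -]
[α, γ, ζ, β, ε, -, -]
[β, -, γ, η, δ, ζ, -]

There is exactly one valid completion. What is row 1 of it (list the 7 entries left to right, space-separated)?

Row 1, column 1: row 1 has {ζ, η} and column 1 has {α, β, γ, ε, η}, leaving only δ.
Row 1, column 5: row 1 has {δ, ζ, η} and column 5 has {β, γ, δ, ε, ζ}, leaving only α.
Row 1, column 2: row 1 has {α, δ, ζ, η} and column 2 has {β, γ, δ}, leaving only ε.
Row 1, column 6: row 1 has {α, δ, ε, ζ, η} and column 6 has {α, γ, ε, ζ, η}, leaving only β.
Row 1, column 7: row 1 has {α, β, δ, ε, ζ, η} and column 7 has {α, β, ζ}, leaving only γ.
So row 1 reads: δ ε η ζ α β γ.

δ ε η ζ α β γ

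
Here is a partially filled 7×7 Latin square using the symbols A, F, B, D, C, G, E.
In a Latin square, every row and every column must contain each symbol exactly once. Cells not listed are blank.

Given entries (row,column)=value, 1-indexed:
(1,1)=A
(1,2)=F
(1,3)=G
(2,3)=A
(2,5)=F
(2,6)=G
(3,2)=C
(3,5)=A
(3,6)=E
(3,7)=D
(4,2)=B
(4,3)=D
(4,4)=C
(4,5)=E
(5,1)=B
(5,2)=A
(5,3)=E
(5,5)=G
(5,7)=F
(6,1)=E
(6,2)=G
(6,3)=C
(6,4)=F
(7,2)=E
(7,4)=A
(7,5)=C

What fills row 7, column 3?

Row 2, column 2: row 2 has {A, F, G} and column 2 has {A, F, B, C, G, E}, leaving only D.
Row 2, column 1: row 2 has {A, F, D, G} and column 1 has {A, B, E}, leaving only C.
Row 5, column 4: row 5 has {A, F, B, G, E} and column 4 has {A, F, C}, leaving only D.
Row 5, column 6: row 5 has {A, F, B, D, G, E} and column 6 has {G, E}, leaving only C.
Row 7, column 3 is narrowed to {F, B}.
If it were B, then row 2, column 4 would be left with no valid symbol.
So row 7, column 3 must be F.

F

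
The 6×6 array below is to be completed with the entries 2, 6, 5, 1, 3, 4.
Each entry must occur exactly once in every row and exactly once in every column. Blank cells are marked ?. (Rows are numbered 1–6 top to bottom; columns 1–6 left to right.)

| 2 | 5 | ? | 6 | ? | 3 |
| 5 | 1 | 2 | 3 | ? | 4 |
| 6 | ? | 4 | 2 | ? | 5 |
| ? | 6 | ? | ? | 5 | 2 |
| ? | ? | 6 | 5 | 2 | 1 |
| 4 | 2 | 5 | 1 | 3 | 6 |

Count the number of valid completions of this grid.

1

Row 1, column 3: eliminating its row and column leaves {1}.
Row 1, column 5: eliminating its row and column leaves {1, 4}.
Row 2, column 5: eliminating its row and column leaves {6}.
Row 3, column 2: eliminating its row and column leaves {3}.
Row 3, column 5: eliminating its row and column leaves {1}.
Row 4, column 1: eliminating its row and column leaves {1, 3}.
Row 4, column 3: eliminating its row and column leaves {1, 3}.
Row 4, column 4: eliminating its row and column leaves {4}.
Row 5, column 1: eliminating its row and column leaves {3}.
Row 5, column 2: eliminating its row and column leaves {3, 4}.
Only one assignment across all blanks avoids any row or column repeat, giving 1 completion.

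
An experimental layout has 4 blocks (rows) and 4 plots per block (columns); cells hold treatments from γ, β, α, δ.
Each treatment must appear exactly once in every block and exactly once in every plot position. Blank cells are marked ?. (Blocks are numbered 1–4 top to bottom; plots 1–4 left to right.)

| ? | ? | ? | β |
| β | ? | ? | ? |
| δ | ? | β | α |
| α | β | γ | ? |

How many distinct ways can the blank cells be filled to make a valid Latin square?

2

Block 1, plot 1: eliminating its block and plot leaves {γ}.
Block 1, plot 2: eliminating its block and plot leaves {γ, α, δ}.
Block 1, plot 3: eliminating its block and plot leaves {α, δ}.
Block 2, plot 2: eliminating its block and plot leaves {γ, α, δ}.
Block 2, plot 3: eliminating its block and plot leaves {α, δ}.
Block 2, plot 4: eliminating its block and plot leaves {γ, δ}.
Block 3, plot 2: eliminating its block and plot leaves {γ}.
Block 4, plot 4: eliminating its block and plot leaves {δ}.
Enumerating the assignments across these blanks that avoid any block or plot repeat gives 2 completions.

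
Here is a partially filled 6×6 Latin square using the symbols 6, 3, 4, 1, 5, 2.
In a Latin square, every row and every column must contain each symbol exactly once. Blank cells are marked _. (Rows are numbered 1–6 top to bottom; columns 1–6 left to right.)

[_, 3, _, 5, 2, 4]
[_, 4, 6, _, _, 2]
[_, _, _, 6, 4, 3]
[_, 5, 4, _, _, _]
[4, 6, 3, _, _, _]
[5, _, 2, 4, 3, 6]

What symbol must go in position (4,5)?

Row 1, column 3: row 1 has {3, 4, 5, 2} and column 3 has {6, 3, 4, 2}, leaving only 1.
Row 1, column 1: row 1 has {3, 4, 1, 5, 2} and column 1 has {4, 5}, leaving only 6.
Row 3, column 3: row 3 has {6, 3, 4} and column 3 has {6, 3, 4, 1, 2}, leaving only 5.
Row 4, column 6: row 4 has {4, 5} and column 6 has {6, 3, 4, 2}, leaving only 1.
Row 4 already has {4, 1, 5} and column 5 already has {3, 4, 2}, so row 4, column 5 must be 6.

6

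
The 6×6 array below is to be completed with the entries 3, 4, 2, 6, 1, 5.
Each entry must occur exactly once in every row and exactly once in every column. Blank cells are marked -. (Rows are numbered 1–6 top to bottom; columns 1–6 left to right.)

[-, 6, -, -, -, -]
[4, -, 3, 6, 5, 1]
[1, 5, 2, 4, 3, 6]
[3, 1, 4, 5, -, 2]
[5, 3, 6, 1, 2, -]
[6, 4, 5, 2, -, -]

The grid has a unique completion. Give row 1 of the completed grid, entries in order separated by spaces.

2 6 1 3 4 5

Row 1, column 1: row 1 has {6} and column 1 has {3, 4, 6, 1, 5}, leaving only 2.
Row 1, column 3: row 1 has {2, 6} and column 3 has {3, 4, 2, 6, 5}, leaving only 1.
Row 1, column 4: row 1 has {2, 6, 1} and column 4 has {4, 2, 6, 1, 5}, leaving only 3.
Row 1, column 5: row 1 has {3, 2, 6, 1} and column 5 has {3, 2, 5}, leaving only 4.
Row 1, column 6: row 1 has {3, 4, 2, 6, 1} and column 6 has {2, 6, 1}, leaving only 5.
So row 1 reads: 2 6 1 3 4 5.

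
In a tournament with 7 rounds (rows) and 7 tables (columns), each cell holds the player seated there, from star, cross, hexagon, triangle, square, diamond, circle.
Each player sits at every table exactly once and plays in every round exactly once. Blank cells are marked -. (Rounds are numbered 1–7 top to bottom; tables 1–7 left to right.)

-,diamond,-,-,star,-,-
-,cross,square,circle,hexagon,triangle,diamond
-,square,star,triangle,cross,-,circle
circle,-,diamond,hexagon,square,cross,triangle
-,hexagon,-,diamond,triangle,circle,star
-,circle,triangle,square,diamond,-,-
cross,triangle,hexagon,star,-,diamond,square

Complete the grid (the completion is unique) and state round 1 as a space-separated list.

triangle diamond circle cross star square hexagon

Round 1, table 4: round 1 has {star, diamond} and table 4 has {star, hexagon, triangle, square, diamond, circle}, leaving only cross.
Round 1, table 3: round 1 has {star, cross, diamond} and table 3 has {star, hexagon, triangle, square, diamond}, leaving only circle.
Round 1, table 7: round 1 has {star, cross, diamond, circle} and table 7 has {star, triangle, square, diamond, circle}, leaving only hexagon.
Round 1, table 6: round 1 has {star, cross, hexagon, diamond, circle} and table 6 has {cross, triangle, diamond, circle}, leaving only square.
Round 1, table 1: round 1 has {star, cross, hexagon, square, diamond, circle} and table 1 has {cross, circle}, leaving only triangle.
So round 1 reads: triangle diamond circle cross star square hexagon.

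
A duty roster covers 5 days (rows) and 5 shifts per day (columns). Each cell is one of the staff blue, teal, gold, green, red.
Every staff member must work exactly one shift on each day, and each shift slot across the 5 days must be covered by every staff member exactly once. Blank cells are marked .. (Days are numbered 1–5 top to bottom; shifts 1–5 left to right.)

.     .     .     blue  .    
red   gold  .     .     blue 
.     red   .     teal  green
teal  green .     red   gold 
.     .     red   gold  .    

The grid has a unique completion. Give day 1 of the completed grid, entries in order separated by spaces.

Day 1, shift 2: day 1 has {blue} and shift 2 has {gold, green, red}, leaving only teal.
Day 1, shift 5: day 1 has {blue, teal} and shift 5 has {blue, gold, green}, leaving only red.
Day 2, shift 4: day 2 has {blue, gold, red} and shift 4 has {blue, teal, gold, red}, leaving only green.
Day 2, shift 3: day 2 has {blue, gold, green, red} and shift 3 has {red}, leaving only teal.
Day 4, shift 3: day 4 has {teal, gold, green, red} and shift 3 has {teal, red}, leaving only blue.
Day 3, shift 3: day 3 has {teal, green, red} and shift 3 has {blue, teal, red}, leaving only gold.
Day 1, shift 3: day 1 has {blue, teal, red} and shift 3 has {blue, teal, gold, red}, leaving only green.
Day 1, shift 1: day 1 has {blue, teal, green, red} and shift 1 has {teal, red}, leaving only gold.
So day 1 reads: gold teal green blue red.

gold teal green blue red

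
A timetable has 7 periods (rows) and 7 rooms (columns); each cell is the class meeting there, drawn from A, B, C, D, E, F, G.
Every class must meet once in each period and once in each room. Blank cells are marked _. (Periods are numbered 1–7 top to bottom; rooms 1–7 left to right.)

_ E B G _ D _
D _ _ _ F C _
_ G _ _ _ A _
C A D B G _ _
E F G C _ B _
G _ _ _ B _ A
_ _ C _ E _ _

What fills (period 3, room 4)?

F

Period 2, room 2: period 2 has {C, D, F} and room 2 has {A, E, F, G}, leaving only B.
Period 5, room 7: period 5 has {B, C, E, F, G} and room 7 has {A}, leaving only D.
Period 5, room 5: period 5 has {B, C, D, E, F, G} and room 5 has {B, E, F, G}, leaving only A.
Period 1, room 5: period 1 has {B, D, E, G} and room 5 has {A, B, E, F, G}, leaving only C.
Period 1, room 7: period 1 has {B, C, D, E, G} and room 7 has {A, D}, leaving only F.
Period 1, room 1: period 1 has {B, C, D, E, F, G} and room 1 has {C, D, E, G}, leaving only A.
Period 3, room 5: period 3 has {A, G} and room 5 has {A, B, C, E, F, G}, leaving only D.
Period 4, room 7: period 4 has {A, B, C, D, G} and room 7 has {A, D, F}, leaving only E.
Period 2, room 7: period 2 has {B, C, D, F} and room 7 has {A, D, E, F}, leaving only G.
Period 4, room 6: period 4 has {A, B, C, D, E, G} and room 6 has {A, B, C, D}, leaving only F.
Period 6, room 6: period 6 has {A, B, G} and room 6 has {A, B, C, D, F}, leaving only E.
Period 6, room 3: period 6 has {A, B, E, G} and room 3 has {B, C, D, G}, leaving only F.
Period 3, room 3: period 3 has {A, D, G} and room 3 has {B, C, D, F, G}, leaving only E.
Period 3 already has {A, D, E, G} and room 4 already has {B, C, G}, so period 3, room 4 must be F.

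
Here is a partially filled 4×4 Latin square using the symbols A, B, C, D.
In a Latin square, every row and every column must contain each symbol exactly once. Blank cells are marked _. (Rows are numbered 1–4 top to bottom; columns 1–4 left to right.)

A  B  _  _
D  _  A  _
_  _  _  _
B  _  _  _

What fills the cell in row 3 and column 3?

B

Row 2, column 2: row 2 has {A, D} and column 2 has {B}, leaving only C.
Row 2, column 4: row 2 has {A, C, D} and column 4 has {}, leaving only B.
Row 3, column 1: row 3 has {} and column 1 has {A, B, D}, leaving only C.
Row 3, column 3 is narrowed to {B, D}.
If it were D, then row 4, column 3 would be left with no valid symbol.
So row 3, column 3 must be B.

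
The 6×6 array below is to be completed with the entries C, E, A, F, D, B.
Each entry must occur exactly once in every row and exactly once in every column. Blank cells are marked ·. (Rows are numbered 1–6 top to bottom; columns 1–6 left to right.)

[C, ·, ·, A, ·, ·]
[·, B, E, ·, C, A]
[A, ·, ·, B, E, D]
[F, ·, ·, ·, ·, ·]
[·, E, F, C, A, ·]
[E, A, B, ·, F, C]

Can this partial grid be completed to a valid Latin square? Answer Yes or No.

No

Row 1, column 3: row 1 has {C, A} and column 3 has {E, F, B}, so it must be D.
Row 1, column 2: row 1 has {C, A, D} and column 2 has {E, A, B}, so it must be F.
Row 1, column 5: row 1 has {C, A, F, D} and column 5 has {C, E, A, F}, so it must be B.
Row 1, column 6: row 1 has {C, A, F, D, B} and column 6 has {C, A, D}, so it must be E.
Row 2, column 1: row 2 has {C, E, A, B} and column 1 has {C, E, A, F}, so it must be D.
Row 2, column 4: row 2 has {C, E, A, D, B} and column 4 has {C, A, B}, so it must be F.
Row 3, column 2: row 3 has {E, A, D, B} and column 2 has {E, A, F, B}, so it must be C.
Now row 3, column 3: row 3 together with column 3 already contain {C, E, A, F, D, B} — every symbol — so nothing can go there. The grid has no valid completion.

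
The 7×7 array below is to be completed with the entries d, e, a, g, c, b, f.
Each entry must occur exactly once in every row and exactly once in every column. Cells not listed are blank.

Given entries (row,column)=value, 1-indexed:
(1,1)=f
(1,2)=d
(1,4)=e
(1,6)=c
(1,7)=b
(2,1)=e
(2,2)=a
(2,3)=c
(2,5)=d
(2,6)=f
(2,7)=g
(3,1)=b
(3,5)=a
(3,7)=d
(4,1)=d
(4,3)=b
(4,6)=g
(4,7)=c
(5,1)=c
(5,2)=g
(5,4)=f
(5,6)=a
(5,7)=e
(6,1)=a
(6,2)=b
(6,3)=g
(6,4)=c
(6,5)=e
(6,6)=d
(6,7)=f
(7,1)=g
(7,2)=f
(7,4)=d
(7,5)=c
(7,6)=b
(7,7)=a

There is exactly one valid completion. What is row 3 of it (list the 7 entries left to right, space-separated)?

Row 3, column 4: row 3 has {d, a, b} and column 4 has {d, e, c, f}, leaving only g.
Row 3, column 6: row 3 has {d, a, g, b} and column 6 has {d, a, g, c, b, f}, leaving only e.
Row 3, column 2: row 3 has {d, e, a, g, b} and column 2 has {d, a, g, b, f}, leaving only c.
Row 3, column 3: row 3 has {d, e, a, g, c, b} and column 3 has {g, c, b}, leaving only f.
So row 3 reads: b c f g a e d.

b c f g a e d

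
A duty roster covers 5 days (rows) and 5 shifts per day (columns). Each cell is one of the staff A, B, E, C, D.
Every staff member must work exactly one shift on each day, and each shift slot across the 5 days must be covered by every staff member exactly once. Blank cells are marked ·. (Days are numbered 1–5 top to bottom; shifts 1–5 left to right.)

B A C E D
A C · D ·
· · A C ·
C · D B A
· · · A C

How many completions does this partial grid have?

2

Day 2, shift 3: eliminating its day and shift leaves {B, E}.
Day 2, shift 5: eliminating its day and shift leaves {B, E}.
Day 3, shift 1: eliminating its day and shift leaves {E, D}.
Day 3, shift 2: eliminating its day and shift leaves {B, E, D}.
Day 3, shift 5: eliminating its day and shift leaves {B, E}.
Day 4, shift 2: eliminating its day and shift leaves {E}.
Day 5, shift 1: eliminating its day and shift leaves {E, D}.
Day 5, shift 2: eliminating its day and shift leaves {B, E, D}.
Day 5, shift 3: eliminating its day and shift leaves {B, E}.
Enumerating the assignments across these blanks that avoid any day or shift repeat gives 2 completions.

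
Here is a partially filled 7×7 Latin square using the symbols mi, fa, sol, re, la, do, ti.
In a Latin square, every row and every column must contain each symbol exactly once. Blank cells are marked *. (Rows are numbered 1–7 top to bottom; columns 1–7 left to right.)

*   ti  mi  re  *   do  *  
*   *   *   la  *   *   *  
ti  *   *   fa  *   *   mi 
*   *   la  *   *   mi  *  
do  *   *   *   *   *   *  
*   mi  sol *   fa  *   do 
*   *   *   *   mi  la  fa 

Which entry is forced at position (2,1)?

mi

Row 6, column 4: row 6 has {mi, fa, sol, do} and column 4 has {fa, re, la}, leaving only ti.
Row 6, column 6: row 6 has {mi, fa, sol, do, ti} and column 6 has {mi, la, do}, leaving only re.
Row 3, column 6: row 3 has {mi, fa, ti} and column 6 has {mi, re, la, do}, leaving only sol.
Row 6, column 1: row 6 has {mi, fa, sol, re, do, ti} and column 1 has {do, ti}, leaving only la.
Row 2, column 1 is narrowed to {mi, fa, sol, re}.
If it were fa, then row 1, column 7 would be left with no valid symbol.
If it were sol, then row 7, column 1 would be left with no valid symbol.
If it were re, then row 4, column 1 would be left with no valid symbol.
So row 2, column 1 must be mi.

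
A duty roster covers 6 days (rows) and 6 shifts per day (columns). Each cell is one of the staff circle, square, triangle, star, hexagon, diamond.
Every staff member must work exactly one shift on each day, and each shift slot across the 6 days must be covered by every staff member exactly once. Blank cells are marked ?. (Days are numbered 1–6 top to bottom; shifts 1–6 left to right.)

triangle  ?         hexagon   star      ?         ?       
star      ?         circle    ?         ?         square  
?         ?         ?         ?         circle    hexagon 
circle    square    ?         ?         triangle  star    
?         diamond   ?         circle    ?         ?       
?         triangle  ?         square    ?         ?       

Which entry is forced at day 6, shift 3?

star

Day 1, shift 2: day 1 has {triangle, star, hexagon} and shift 2 has {square, triangle, diamond}, leaving only circle.
Day 1, shift 6: day 1 has {circle, triangle, star, hexagon} and shift 6 has {square, star, hexagon}, leaving only diamond.
Day 1, shift 5: day 1 has {circle, triangle, star, hexagon, diamond} and shift 5 has {circle, triangle}, leaving only square.
Day 2, shift 2: day 2 has {circle, square, star} and shift 2 has {circle, square, triangle, diamond}, leaving only hexagon.
Day 2, shift 5: day 2 has {circle, square, star, hexagon} and shift 5 has {circle, square, triangle}, leaving only diamond.
Day 2, shift 4: day 2 has {circle, square, star, hexagon, diamond} and shift 4 has {circle, square, star}, leaving only triangle.
Day 3, shift 2: day 3 has {circle, hexagon} and shift 2 has {circle, square, triangle, hexagon, diamond}, leaving only star.
Day 3, shift 4: day 3 has {circle, star, hexagon} and shift 4 has {circle, square, triangle, star}, leaving only diamond.
Day 3, shift 1: day 3 has {circle, star, hexagon, diamond} and shift 1 has {circle, triangle, star}, leaving only square.
Day 3, shift 3: day 3 has {circle, square, star, hexagon, diamond} and shift 3 has {circle, hexagon}, leaving only triangle.
Day 4, shift 3: day 4 has {circle, square, triangle, star} and shift 3 has {circle, triangle, hexagon}, leaving only diamond.
Day 6 already has {square, triangle} and shift 3 already has {circle, triangle, hexagon, diamond}, so day 6, shift 3 must be star.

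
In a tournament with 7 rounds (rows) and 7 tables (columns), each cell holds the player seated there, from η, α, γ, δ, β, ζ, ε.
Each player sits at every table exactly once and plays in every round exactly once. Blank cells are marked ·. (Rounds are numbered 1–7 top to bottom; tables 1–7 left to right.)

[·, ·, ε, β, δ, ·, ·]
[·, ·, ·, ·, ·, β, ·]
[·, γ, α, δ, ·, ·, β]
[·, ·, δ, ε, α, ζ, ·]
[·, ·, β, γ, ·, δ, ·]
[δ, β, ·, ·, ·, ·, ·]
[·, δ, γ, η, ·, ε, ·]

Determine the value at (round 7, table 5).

Round 3, table 6: round 3 has {α, γ, δ, β} and table 6 has {δ, β, ζ, ε}, leaving only η.
Round 4, table 2: round 4 has {α, δ, ζ, ε} and table 2 has {γ, δ, β}, leaving only η.
Round 4, table 7: round 4 has {η, α, δ, ζ, ε} and table 7 has {β}, leaving only γ.
Round 4, table 1: round 4 has {η, α, γ, δ, ζ, ε} and table 1 has {δ}, leaving only β.
Round 7, table 5 is narrowed to {β, ζ}.
If it were ζ, then round 6, table 5 would be left with no valid symbol.
So round 7, table 5 must be β.

β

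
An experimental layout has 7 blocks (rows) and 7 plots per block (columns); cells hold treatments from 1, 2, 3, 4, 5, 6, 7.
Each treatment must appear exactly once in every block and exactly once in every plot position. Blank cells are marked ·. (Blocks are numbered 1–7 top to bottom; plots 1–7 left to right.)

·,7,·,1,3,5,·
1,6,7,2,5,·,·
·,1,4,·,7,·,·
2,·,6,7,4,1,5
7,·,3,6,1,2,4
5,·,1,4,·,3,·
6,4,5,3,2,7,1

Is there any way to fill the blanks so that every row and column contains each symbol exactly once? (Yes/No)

No block or plot among the givens repeats a symbol, and propagating forced cells runs into no contradiction.
One valid completion exists (for instance, 4 7 2 1 3 5 6 / 1 6 7 2 5 4 3 / 3 1 4 5 7 6 2 / 2 3 6 7 4 1 5 / 7 5 3 6 1 2 4 / 5 2 1 4 6 3 7 / 6 4 5 3 2 7 1).

Yes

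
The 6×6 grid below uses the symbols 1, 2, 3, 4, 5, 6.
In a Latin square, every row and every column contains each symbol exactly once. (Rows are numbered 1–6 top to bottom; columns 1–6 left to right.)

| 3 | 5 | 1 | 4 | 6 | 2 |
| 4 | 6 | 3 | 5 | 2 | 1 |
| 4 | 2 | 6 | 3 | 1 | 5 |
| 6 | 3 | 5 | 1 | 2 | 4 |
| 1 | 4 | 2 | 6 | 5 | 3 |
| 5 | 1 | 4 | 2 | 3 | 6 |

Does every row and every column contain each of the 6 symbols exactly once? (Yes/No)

Every row is a permutation, but column 1 contains 4 twice (at rows 2 and 3).

No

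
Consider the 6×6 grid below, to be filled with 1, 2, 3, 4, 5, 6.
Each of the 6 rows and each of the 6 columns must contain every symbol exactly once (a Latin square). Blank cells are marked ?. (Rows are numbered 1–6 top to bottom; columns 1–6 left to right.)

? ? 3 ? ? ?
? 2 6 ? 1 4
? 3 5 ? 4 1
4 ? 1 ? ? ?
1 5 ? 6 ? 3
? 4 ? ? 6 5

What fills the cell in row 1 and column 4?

4

Row 3, column 4: row 3 has {1, 3, 4, 5} and column 4 has {6}, leaving only 2.
Row 3, column 1: row 3 has {1, 2, 3, 4, 5} and column 1 has {1, 4}, leaving only 6.
Row 4, column 2: row 4 has {1, 4} and column 2 has {2, 3, 4, 5}, leaving only 6.
Row 1, column 2: row 1 has {3} and column 2 has {2, 3, 4, 5, 6}, leaving only 1.
Row 4, column 6: row 4 has {1, 4, 6} and column 6 has {1, 3, 4, 5}, leaving only 2.
Row 1, column 6: row 1 has {1, 3} and column 6 has {1, 2, 3, 4, 5}, leaving only 6.
Row 5, column 5: row 5 has {1, 3, 5, 6} and column 5 has {1, 4, 6}, leaving only 2.
Row 1, column 5: row 1 has {1, 3, 6} and column 5 has {1, 2, 4, 6}, leaving only 5.
Row 1 already has {1, 3, 5, 6} and column 4 already has {2, 6}, so row 1, column 4 must be 4.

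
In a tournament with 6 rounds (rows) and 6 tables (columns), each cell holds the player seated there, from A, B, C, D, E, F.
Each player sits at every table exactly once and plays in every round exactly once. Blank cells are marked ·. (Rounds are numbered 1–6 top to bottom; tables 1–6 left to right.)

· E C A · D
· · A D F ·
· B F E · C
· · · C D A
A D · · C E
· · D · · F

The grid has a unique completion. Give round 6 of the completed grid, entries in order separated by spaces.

Round 6, table 4: round 6 has {D, F} and table 4 has {A, C, D, E}, leaving only B.
Round 1, table 5: round 1 has {A, C, D, E} and table 5 has {C, D, F}, leaving only B.
Round 1, table 1: round 1 has {A, B, C, D, E} and table 1 has {A}, leaving only F.
Round 2, table 2: round 2 has {A, D, F} and table 2 has {B, D, E}, leaving only C.
Round 6, table 2: round 6 has {B, D, F} and table 2 has {B, C, D, E}, leaving only A.
Round 6, table 5: round 6 has {A, B, D, F} and table 5 has {B, C, D, F}, leaving only E.
Round 6, table 1: round 6 has {A, B, D, E, F} and table 1 has {A, F}, leaving only C.
So round 6 reads: C A D B E F.

C A D B E F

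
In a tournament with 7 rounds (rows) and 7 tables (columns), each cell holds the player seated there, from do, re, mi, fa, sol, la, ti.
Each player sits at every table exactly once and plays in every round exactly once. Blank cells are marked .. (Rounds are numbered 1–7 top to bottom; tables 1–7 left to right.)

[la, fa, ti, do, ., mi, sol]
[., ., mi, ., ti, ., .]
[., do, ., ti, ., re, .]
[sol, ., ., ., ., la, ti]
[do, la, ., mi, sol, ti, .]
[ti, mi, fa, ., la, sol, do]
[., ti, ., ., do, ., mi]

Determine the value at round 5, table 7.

fa

Round 1, table 5: round 1 has {do, mi, fa, sol, la, ti} and table 5 has {do, sol, la, ti}, leaving only re.
Round 4, table 2: round 4 has {sol, la, ti} and table 2 has {do, mi, fa, la, ti}, leaving only re.
Round 2, table 2: round 2 has {mi, ti} and table 2 has {do, re, mi, fa, la, ti}, leaving only sol.
Round 4, table 3: round 4 has {re, sol, la, ti} and table 3 has {mi, fa, ti}, leaving only do.
Round 4, table 4: round 4 has {do, re, sol, la, ti} and table 4 has {do, mi, ti}, leaving only fa.
Round 4, table 5: round 4 has {do, re, fa, sol, la, ti} and table 5 has {do, re, sol, la, ti}, leaving only mi.
Round 3, table 5: round 3 has {do, re, ti} and table 5 has {do, re, mi, sol, la, ti}, leaving only fa.
Round 3, table 1: round 3 has {do, re, fa, ti} and table 1 has {do, sol, la, ti}, leaving only mi.
Round 3, table 7: round 3 has {do, re, mi, fa, ti} and table 7 has {do, mi, sol, ti}, leaving only la.
Round 3, table 3: round 3 has {do, re, mi, fa, la, ti} and table 3 has {do, mi, fa, ti}, leaving only sol.
Round 5, table 3: round 5 has {do, mi, sol, la, ti} and table 3 has {do, mi, fa, sol, ti}, leaving only re.
Round 5 already has {do, re, mi, sol, la, ti} and table 7 already has {do, mi, sol, la, ti}, so round 5, table 7 must be fa.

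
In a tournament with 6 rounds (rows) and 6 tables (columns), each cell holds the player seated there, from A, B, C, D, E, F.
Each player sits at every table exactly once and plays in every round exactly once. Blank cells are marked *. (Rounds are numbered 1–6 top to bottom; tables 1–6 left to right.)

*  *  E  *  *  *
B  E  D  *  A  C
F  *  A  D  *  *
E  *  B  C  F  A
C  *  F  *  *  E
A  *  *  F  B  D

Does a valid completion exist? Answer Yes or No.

No

Round 2, table 4: round 2 together with table 4 already contain {A, B, C, D, E, F} — every symbol — so nothing can go there. The grid has no valid completion.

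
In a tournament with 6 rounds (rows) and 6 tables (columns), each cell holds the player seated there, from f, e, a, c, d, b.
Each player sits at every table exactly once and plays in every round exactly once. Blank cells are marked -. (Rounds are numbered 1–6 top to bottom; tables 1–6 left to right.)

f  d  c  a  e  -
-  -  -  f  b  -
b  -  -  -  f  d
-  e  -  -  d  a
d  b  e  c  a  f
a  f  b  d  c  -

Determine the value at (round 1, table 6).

b

Round 1 already has {f, e, a, c, d} and table 6 already has {f, a, d}, so round 1, table 6 must be b.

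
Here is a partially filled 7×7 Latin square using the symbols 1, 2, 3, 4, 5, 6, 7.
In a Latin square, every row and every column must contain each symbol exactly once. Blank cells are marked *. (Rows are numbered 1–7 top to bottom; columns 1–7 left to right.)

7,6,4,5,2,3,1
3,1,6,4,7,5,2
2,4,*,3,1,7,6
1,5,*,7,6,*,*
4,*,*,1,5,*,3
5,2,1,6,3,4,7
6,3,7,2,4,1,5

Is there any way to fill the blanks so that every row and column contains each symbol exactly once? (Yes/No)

Yes

No row or column among the givens repeats a symbol, and propagating forced cells runs into no contradiction.
One valid completion exists (for instance, 7 6 4 5 2 3 1 / 3 1 6 4 7 5 2 / 2 4 5 3 1 7 6 / 1 5 3 7 6 2 4 / 4 7 2 1 5 6 3 / 5 2 1 6 3 4 7 / 6 3 7 2 4 1 5).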